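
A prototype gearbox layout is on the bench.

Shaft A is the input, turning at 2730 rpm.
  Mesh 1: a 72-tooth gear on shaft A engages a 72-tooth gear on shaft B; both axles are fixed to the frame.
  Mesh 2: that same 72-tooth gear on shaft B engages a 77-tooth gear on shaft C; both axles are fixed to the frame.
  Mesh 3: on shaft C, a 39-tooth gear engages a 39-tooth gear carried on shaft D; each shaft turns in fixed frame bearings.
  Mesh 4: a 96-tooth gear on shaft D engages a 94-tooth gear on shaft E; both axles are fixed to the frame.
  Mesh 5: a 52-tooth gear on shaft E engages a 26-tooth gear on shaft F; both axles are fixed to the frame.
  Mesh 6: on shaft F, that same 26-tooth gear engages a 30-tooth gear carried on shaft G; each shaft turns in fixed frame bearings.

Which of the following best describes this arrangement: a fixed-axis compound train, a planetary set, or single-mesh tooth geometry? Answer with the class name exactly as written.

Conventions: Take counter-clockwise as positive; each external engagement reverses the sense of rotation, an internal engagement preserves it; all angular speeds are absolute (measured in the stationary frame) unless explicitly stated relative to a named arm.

6-mesh fixed-axis compound train (all bearings frame-fixed)
classification: fixed-axis compound train

fixed-axis compound train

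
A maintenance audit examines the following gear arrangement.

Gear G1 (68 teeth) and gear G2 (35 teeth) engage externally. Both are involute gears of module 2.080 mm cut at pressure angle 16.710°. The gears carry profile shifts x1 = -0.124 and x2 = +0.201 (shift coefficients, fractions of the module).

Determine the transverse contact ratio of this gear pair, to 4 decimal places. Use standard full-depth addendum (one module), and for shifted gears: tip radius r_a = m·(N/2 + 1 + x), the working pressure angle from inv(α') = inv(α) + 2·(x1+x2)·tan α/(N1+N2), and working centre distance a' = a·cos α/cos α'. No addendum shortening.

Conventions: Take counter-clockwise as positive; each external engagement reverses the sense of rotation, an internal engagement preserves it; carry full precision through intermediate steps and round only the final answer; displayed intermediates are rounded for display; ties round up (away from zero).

1.8975

single-mesh involute tooth geometry (68T engaging 35T at module 2.080)
base radii: r_b1 = 67.733659, r_b2 = 34.862913
tip radii: r_a1 = 72.542080, r_a2 = 38.898080
inv(α') = inv(16.710°) + 2·(-0.124+0.201)·tan α/(68+35) = 0.00900896  ⇒  α' = 16.99034°
a' = a·cos α / cos α' = 107.1200·cos 16.710°/cos 16.99034° = 107.278862
action lengths: √(r_a1²−r_b1²) = 25.971231, √(r_a2²−r_b2²) = 17.252187
base pitch p_b = π·m·cos α = 6.258575
CR = (25.971231 + 17.252187 − 107.278862·sin 16.99034°)/6.258575 = 1.897462
contact ratio ≈ 1.8975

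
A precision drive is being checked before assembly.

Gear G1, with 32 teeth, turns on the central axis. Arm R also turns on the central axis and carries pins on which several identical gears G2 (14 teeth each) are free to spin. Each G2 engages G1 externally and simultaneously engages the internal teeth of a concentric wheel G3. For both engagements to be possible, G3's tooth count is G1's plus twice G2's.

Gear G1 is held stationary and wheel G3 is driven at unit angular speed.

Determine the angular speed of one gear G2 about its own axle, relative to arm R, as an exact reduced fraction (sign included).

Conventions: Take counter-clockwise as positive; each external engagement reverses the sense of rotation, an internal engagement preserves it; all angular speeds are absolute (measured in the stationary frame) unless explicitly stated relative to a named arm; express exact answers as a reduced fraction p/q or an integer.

topology: planetary set — G1 32T / G2 14T / G3 60T, arm = carrier (Willis)
ring teeth: 32 + 2·14 = 60
32(ω_sun−ω_arm) = −60(ω_ring−ω_arm),  ω_sun = 0, ω_ring = 1
32(0−ω_arm) = −60(1−ω_arm)  ⇒  92·ω_arm = 60  ⇒  ω_arm = 15/23
sun–planet mesh: 32·(0−15/23) = −14·(ω_p−ω_arm)  ⇒  ω_p−ω_arm = 240/161
exact speed ratio = 240/161

240/161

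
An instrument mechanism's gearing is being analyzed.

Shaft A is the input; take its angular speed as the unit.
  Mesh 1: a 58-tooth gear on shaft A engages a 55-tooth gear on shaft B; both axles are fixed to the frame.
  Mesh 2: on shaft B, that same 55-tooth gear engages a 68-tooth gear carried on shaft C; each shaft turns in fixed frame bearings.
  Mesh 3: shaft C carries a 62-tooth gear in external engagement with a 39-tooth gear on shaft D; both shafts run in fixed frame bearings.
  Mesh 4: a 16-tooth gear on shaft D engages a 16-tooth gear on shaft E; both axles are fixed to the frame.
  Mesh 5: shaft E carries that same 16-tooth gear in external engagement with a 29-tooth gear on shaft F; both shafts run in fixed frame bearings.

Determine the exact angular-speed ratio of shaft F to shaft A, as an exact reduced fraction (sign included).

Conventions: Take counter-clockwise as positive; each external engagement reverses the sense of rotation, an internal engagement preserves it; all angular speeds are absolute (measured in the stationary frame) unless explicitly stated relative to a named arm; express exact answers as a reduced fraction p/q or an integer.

class = fixed-axis compound train [5 meshes; 5 ratios multiply, 5 sense flips]
mesh 1 [58T→55T]: running ratio 58/55, sense −
mesh 2 [55T→68T]: running ratio 29/34, sense +
mesh 3 [62T→39T]: running ratio 899/663, sense −
mesh 4 [16T→16T]: running ratio 899/663, sense +
mesh 5 [16T→29T]: running ratio 496/663, sense −
ω_out/ω_in = -496/663

-496/663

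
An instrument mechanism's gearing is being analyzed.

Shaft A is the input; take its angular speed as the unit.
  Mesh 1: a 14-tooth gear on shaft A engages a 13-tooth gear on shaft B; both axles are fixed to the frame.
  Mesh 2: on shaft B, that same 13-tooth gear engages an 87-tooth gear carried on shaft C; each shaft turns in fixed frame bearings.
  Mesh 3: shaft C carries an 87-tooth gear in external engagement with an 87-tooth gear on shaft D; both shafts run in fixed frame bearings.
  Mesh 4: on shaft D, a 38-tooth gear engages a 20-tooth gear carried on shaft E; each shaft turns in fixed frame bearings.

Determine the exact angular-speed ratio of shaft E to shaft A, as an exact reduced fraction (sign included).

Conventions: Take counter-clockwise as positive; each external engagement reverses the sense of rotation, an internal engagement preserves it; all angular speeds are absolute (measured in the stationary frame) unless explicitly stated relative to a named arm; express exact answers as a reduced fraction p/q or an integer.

class = fixed-axis compound train [4 meshes; 4 ratios multiply, 4 sense flips]
mesh 1 [14T→13T]: running ratio 14/13, sense −
mesh 2 [13T→87T]: running ratio 14/87, sense +
mesh 3 [87T→87T]: running ratio 14/87, sense −
mesh 4 [38T→20T]: running ratio 133/435, sense +
ω_out/ω_in = 133/435

133/435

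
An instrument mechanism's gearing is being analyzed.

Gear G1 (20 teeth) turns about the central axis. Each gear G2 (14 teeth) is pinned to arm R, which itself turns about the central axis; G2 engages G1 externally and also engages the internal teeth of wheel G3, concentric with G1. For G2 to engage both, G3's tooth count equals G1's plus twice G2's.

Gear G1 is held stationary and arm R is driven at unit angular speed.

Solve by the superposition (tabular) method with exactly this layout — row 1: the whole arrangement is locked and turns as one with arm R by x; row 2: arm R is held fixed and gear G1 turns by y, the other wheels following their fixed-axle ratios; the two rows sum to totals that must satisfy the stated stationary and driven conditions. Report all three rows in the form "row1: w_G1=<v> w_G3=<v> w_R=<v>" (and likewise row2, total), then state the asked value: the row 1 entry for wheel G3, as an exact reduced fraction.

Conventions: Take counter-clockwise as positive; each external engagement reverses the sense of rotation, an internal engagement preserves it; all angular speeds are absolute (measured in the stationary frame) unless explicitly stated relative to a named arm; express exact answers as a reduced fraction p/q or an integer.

recognized (axles ride arm R): planetary set, 20/14/48 teeth
row 1 — lock + rotate with arm: ω_sun = ω_ring = ω_arm = x
row 2 — arm fixed, fixed-axis ratios: sun y, ring −(20/48)·y, arm 0
boundary: total ω_sun = x + y = 0 and total ω_arm = x = 1  ⇒  y = -1, x = 1
row 2 ring = −(20/48)·(-1) = 5/12
totals (row 1 + row 2): sun 1 + (-1) = 0, ring 1 + 5/12 = 17/12, arm 1 + 0 = 1
asked cell (row1, ring) = 1

row1: w_G1=1 w_G3=1 w_R=1
row2: w_G1=-1 w_G3=5/12 w_R=0
total: w_G1=0 w_G3=17/12 w_R=1
asked value: 1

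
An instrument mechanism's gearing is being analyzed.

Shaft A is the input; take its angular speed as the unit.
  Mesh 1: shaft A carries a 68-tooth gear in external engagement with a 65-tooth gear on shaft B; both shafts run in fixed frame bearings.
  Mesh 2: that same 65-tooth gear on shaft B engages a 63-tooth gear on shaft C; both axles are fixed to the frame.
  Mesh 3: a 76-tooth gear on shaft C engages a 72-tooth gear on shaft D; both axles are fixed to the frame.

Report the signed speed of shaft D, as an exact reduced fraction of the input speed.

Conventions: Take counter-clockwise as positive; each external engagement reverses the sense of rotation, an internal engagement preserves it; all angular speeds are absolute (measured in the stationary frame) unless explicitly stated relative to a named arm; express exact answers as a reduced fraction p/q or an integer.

-646/567

3-mesh fixed-axis compound train (all bearings frame-fixed)
mesh 1 [68T→65T]: |ω|/ω_in = 1×68/65 = 68/65, sense flips to −
mesh 2 [65T→63T]: |ω|/ω_in = (68/65)×65/63 = 68/63, sense flips to +
mesh 3 [76T→72T]: |ω|/ω_in = (68/63)×76/72 = 646/567, sense flips to −
signed output speed (× input speed) = -646/567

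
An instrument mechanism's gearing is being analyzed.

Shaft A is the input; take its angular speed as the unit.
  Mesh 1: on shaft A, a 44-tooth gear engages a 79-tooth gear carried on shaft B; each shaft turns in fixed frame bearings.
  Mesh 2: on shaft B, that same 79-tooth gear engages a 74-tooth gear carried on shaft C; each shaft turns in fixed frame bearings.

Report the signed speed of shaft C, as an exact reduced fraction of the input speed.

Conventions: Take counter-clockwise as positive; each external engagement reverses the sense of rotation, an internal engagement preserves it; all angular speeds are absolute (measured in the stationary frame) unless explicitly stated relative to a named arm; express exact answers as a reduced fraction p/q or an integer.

22/37

2-mesh fixed-axis compound train (all bearings frame-fixed)
mesh 1 [44T→79T]: |ω|/ω_in = 1×44/79 = 44/79, sense flips to −
mesh 2 [79T→74T]: |ω|/ω_in = (44/79)×79/74 = 22/37, sense flips to +
signed output speed (× input speed) = 22/37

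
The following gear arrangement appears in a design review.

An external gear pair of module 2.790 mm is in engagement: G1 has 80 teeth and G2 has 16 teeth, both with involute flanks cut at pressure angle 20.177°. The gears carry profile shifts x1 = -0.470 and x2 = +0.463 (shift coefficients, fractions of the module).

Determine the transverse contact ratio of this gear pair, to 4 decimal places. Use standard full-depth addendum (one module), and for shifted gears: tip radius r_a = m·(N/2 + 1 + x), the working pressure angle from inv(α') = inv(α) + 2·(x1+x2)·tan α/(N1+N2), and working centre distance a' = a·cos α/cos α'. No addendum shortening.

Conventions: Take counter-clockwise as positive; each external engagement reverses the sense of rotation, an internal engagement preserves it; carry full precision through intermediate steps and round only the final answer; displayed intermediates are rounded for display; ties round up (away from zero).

1.5221

class = single-mesh tooth geometry [involute pair 80T × 16T, m = 2.790]
base radii: r_b1 = 104.751282, r_b2 = 20.950256
tip radii: r_a1 = 113.078700, r_a2 = 26.401770
inv(α') = inv(20.177°) + 2·(-0.470+0.463)·tan α/(80+16) = 0.01526399  ⇒  α' = 20.15423°
a' = a·cos α / cos α' = 133.9200·cos 20.177°/cos 20.15423° = 133.900459
action lengths: √(r_a1²−r_b1²) = 42.590625, √(r_a2²−r_b2²) = 16.066743
base pitch p_b = π·m·cos α = 8.227146
CR = (42.590625 + 16.066743 − 133.900459·sin 20.15423°)/8.227146 = 1.522055
contact ratio ≈ 1.5221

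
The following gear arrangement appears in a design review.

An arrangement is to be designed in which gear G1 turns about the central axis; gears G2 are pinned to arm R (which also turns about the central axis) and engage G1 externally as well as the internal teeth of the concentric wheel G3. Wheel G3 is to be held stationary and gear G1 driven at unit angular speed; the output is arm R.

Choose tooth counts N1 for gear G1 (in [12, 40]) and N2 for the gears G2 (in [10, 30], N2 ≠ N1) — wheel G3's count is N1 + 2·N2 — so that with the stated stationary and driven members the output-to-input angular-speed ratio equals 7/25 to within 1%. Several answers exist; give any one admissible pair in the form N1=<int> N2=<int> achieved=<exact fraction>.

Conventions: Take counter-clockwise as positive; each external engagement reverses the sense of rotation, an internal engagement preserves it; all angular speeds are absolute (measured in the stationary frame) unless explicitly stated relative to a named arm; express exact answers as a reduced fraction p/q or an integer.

planetary set to be sized for 7/25 (Willis relation)
Willis with ω_ring = 0: ω_arm/ω_sun = N1/(N1+N3); set equal to 7/25  ⇒  N3/N1 = 1/(7/25) − 1 = 18/7
N3 = N1 + 2·N2  ⇒  N2/N1 = (N3/N1 − 1)/2 = (18/7 − 1)/2 = 11/14
smallest multiple with N1 ≥ 12 and N2 ≥ 10: k = 1  ⇒  N1 = 1·14 = 14, N2 = 1·11 = 11 (N1 ≤ 40, N2 ≤ 30, N2 ≠ N1 ✓), N3 = 14 + 2·11 = 36
check: N1/(N1+N3) with N1 = 14, N3 = 36 gives 7/25; |achieved − target| = 0 ≤ 7/2500 ✓

N1=14 N2=11 achieved=7/25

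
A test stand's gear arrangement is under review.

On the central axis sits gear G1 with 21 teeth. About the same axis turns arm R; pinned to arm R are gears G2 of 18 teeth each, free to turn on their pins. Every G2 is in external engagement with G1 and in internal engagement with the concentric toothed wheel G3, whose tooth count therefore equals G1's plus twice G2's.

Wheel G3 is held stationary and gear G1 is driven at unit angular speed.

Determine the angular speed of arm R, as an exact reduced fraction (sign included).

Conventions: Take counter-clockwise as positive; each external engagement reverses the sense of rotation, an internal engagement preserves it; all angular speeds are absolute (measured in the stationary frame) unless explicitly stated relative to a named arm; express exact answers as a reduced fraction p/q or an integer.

7/26

planetary set (21T centre, 18T on arm, 57T internal) — Willis relation
ring teeth: 21 + 2·18 = 57
21(ω_sun−ω_arm) = −57(ω_ring−ω_arm),  ω_ring = 0, ω_sun = 1
21(1−ω_arm) = −57(0−ω_arm)  ⇒  78·ω_arm = 21  ⇒  ω_arm = 7/26
exact speed ratio = 7/26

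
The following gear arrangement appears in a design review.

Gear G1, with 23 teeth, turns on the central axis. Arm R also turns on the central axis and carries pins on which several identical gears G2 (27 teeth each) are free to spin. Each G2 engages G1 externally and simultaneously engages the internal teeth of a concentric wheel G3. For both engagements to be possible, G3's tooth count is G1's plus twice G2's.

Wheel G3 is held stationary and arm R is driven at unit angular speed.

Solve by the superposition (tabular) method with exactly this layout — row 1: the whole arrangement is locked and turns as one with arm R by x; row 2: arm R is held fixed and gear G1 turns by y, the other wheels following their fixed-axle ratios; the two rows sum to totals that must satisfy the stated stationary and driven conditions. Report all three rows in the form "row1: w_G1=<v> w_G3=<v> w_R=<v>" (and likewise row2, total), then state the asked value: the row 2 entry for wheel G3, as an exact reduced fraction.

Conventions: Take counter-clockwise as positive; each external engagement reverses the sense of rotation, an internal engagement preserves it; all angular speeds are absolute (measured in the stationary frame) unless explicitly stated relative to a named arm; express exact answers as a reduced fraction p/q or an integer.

topology: planetary set — G1 23T / G2 27T / G3 77T, arm = carrier (Willis)
row 1 (train locked, turned with arm): all members turn x
row 2: sun turns y, ring = −(23/77)·y, arm 0
boundary: total ω_ring = x − (23/77)·y = 0 and total ω_arm = x = 1  ⇒  y = 77/23, x = 1
row 2 ring = −(23/77)·77/23 = -1
totals (row 1 + row 2): sun 1 + 77/23 = 100/23, ring 1 + (-1) = 0, arm 1 + 0 = 1
asked cell (row2, ring) = -1

row1: w_G1=1 w_G3=1 w_R=1
row2: w_G1=77/23 w_G3=-1 w_R=0
total: w_G1=100/23 w_G3=0 w_R=1
asked value: -1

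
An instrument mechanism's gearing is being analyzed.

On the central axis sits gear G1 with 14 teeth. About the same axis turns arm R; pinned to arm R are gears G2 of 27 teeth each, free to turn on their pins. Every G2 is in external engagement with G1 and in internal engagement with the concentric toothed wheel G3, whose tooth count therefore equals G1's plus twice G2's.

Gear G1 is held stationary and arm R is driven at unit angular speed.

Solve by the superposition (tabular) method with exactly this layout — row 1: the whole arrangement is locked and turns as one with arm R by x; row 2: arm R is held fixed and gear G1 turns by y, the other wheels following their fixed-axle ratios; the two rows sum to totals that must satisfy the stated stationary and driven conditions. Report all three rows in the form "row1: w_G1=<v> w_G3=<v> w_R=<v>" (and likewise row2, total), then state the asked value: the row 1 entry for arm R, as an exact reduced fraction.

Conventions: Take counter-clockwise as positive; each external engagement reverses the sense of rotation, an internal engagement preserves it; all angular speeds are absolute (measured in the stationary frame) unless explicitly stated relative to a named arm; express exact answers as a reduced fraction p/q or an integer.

row1: w_G1=1 w_G3=1 w_R=1
row2: w_G1=-1 w_G3=7/34 w_R=0
total: w_G1=0 w_G3=41/34 w_R=1
asked value: 1

planetary set (14T centre, 27T on arm, 68T internal) — Willis relation
row 1: whole set turns with the arm by x
superposition row 2 [arm held]: sun y, ring −(14/68)·y, arm 0
boundary: total ω_sun = x + y = 0 and total ω_arm = x = 1  ⇒  y = -1, x = 1
row 2 ring = −(14/68)·(-1) = 7/34
totals (row 1 + row 2): sun 1 + (-1) = 0, ring 1 + 7/34 = 41/34, arm 1 + 0 = 1
asked cell (row1, arm) = 1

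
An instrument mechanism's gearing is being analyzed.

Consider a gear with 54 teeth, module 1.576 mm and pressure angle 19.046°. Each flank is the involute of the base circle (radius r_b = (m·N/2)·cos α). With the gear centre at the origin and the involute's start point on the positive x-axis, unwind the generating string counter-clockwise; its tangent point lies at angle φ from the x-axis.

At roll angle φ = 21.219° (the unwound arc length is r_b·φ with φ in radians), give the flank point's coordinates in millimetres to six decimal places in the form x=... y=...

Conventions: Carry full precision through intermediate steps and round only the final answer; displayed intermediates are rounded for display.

class = single-mesh tooth geometry [base-circle involute, m = 1.576, 54T]
pitch radius r_p = m·N/2 = 1.576·54/2 = 42.552000
base radius r_b = r_p·cos α = 42.552000·cos 19.046° = 40.222571
roll angle φ = 21.219° = 0.37034141 rad
x = r_b·(cos φ + φ·sin φ) = 42.887030
y = r_b·(sin φ − φ·cos φ) = 0.671718

x=42.887030 y=0.671718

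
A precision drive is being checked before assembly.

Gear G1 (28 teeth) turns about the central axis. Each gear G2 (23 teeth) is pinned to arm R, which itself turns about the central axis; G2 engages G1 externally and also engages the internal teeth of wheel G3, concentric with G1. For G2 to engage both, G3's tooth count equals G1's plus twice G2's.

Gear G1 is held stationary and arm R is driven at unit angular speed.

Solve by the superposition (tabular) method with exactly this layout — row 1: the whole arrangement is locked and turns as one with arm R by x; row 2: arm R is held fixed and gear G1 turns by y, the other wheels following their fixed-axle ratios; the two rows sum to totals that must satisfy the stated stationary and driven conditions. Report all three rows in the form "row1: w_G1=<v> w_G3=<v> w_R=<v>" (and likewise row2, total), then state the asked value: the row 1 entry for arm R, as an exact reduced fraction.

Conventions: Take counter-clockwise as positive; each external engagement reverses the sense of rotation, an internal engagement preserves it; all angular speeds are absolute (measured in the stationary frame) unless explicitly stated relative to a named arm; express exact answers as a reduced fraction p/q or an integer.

class = planetary set [G3 = 28+2·23 = 74; Willis about the carrier]
superposition row 1 [locked train]: every member turns x
superposition row 2 [arm held]: sun y, ring −(28/74)·y, arm 0
boundary: total ω_sun = x + y = 0 and total ω_arm = x = 1  ⇒  y = -1, x = 1
row 2 ring = −(28/74)·(-1) = 14/37
totals (row 1 + row 2): sun 1 + (-1) = 0, ring 1 + 14/37 = 51/37, arm 1 + 0 = 1
asked cell (row1, arm) = 1

row1: w_G1=1 w_G3=1 w_R=1
row2: w_G1=-1 w_G3=14/37 w_R=0
total: w_G1=0 w_G3=51/37 w_R=1
asked value: 1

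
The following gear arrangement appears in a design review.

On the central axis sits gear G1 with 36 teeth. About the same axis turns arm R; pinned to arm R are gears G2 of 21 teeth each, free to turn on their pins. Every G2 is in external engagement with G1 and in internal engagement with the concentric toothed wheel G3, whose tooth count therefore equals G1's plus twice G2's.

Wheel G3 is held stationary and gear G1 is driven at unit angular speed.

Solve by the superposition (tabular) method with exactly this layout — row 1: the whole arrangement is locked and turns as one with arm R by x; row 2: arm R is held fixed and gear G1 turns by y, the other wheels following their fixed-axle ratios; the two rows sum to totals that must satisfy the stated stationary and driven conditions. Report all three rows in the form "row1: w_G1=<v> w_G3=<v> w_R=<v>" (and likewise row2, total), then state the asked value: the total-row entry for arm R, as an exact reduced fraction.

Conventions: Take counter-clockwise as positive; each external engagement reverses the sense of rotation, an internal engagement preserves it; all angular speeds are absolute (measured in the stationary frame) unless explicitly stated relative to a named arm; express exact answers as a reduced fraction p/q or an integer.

planetary set (36T centre, 21T on arm, 78T internal) — Willis relation
superposition row 1 [locked train]: every member turns x
row 2 — arm fixed, fixed-axis ratios: sun y, ring −(36/78)·y, arm 0
boundary: total ω_ring = x − (36/78)·y = 0 and total ω_sun = x + y = 1  ⇒  y = 13/19, x = 6/19
row 2 ring = −(36/78)·13/19 = -6/19
totals (row 1 + row 2): sun 6/19 + 13/19 = 1, ring 6/19 + (-6/19) = 0, arm 6/19 + 0 = 6/19
asked cell (total, arm) = 6/19

row1: w_G1=6/19 w_G3=6/19 w_R=6/19
row2: w_G1=13/19 w_G3=-6/19 w_R=0
total: w_G1=1 w_G3=0 w_R=6/19
asked value: 6/19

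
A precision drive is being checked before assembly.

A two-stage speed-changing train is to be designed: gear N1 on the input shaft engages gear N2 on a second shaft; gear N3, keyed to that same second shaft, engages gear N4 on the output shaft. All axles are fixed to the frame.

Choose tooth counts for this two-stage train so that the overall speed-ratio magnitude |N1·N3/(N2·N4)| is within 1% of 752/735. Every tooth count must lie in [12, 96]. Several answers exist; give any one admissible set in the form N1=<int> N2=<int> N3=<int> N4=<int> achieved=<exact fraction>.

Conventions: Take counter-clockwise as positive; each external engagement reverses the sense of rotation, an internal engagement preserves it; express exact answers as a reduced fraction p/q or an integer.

N1=16 N2=15 N3=47 N4=49 achieved=752/735

design class (target 752/735): fixed-axis compound train
target = 752/735 in lowest terms: an exact hit needs N1·N3 = k·752 and N2·N4 = k·735 for one integer k, every count in [12, 96]; additionally prefer no 1:1 stage (N1 ≠ N2, N3 ≠ N4)
k = 1: N1·N3 = 752 = 16·47, N2·N4 = 735 = 15·49
achieved = 16·47/(15·49) = 752/735; |achieved − target| = 0 ≤ 188/18375 ✓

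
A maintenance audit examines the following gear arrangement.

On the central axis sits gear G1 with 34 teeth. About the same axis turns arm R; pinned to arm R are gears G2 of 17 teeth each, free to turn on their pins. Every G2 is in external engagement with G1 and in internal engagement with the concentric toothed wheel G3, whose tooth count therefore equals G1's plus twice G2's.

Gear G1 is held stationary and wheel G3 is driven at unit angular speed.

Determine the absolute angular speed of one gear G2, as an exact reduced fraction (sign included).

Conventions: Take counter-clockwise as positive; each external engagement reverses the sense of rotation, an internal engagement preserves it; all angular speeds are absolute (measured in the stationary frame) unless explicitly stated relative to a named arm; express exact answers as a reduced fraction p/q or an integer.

planetary set (34T centre, 17T on arm, 68T internal) — Willis relation
ring teeth: 34 + 2·17 = 68
34(ω_sun−ω_arm) = −68(ω_ring−ω_arm),  ω_sun = 0, ω_ring = 1
34(0−ω_arm) = −68(1−ω_arm)  ⇒  102·ω_arm = 68  ⇒  ω_arm = 2/3
sun–planet mesh: 34·(0−2/3) = −17·(ω_p−ω_arm)  ⇒  ω_p−ω_arm = 4/3
ω_p = 2/3 + 4/3 = 2
exact speed ratio = 2

2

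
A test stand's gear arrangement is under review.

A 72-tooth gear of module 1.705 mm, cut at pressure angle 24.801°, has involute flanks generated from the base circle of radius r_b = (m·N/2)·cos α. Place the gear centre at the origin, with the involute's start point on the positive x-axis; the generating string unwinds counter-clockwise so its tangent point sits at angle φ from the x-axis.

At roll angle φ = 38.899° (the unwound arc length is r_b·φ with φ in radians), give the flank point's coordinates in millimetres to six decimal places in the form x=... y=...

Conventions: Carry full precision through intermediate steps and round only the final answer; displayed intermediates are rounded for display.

x=67.117846 y=5.548525

recognized (one wheel, involute flank): single-mesh tooth geometry, m = 1.705, N = 72
pitch radius r_p = m·N/2 = 1.705·72/2 = 61.380000
base radius r_b = r_p·cos α = 61.380000·cos 24.801° = 55.718932
roll angle φ = 38.899° = 0.67891563 rad
x = r_b·(cos φ + φ·sin φ) = 67.117846
y = r_b·(sin φ − φ·cos φ) = 5.548525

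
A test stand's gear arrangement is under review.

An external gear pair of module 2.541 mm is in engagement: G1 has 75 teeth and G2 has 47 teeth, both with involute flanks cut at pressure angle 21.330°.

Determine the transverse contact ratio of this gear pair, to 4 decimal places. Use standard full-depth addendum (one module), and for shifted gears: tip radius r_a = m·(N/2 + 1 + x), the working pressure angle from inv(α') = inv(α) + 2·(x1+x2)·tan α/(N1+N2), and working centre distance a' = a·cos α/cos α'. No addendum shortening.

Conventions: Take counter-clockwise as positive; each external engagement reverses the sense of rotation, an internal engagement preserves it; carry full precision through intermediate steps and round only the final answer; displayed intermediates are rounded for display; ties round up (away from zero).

1.7096

single-mesh involute tooth geometry (75T engaging 47T at module 2.541)
base radii: r_b1 = 88.760392, r_b2 = 55.623179
tip radii: r_a1 = 97.828500, r_a2 = 62.254500
no profile shift: α' = α, a' = a
action lengths: √(r_a1²−r_b1²) = 41.134027, √(r_a2²−r_b2²) = 27.958625
base pitch p_b = π·m·cos α = 7.435973
CR = (41.134027 + 27.958625 − 155.001000·sin 21.33000°)/7.435973 = 1.709627
contact ratio ≈ 1.7096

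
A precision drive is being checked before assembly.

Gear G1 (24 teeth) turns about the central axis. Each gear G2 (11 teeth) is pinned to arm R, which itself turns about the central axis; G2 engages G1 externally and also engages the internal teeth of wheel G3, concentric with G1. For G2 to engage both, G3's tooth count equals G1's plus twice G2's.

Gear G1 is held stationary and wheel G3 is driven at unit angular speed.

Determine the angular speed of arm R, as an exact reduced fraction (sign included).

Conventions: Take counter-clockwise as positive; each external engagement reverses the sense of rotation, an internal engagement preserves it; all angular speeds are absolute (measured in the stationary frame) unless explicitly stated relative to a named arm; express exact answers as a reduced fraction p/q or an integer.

planetary set (24T centre, 11T on arm, 46T internal) — Willis relation
ring teeth: 24 + 2·11 = 46
24(ω_sun−ω_arm) = −46(ω_ring−ω_arm),  ω_sun = 0, ω_ring = 1
24(0−ω_arm) = −46(1−ω_arm)  ⇒  70·ω_arm = 46  ⇒  ω_arm = 23/35
exact speed ratio = 23/35

23/35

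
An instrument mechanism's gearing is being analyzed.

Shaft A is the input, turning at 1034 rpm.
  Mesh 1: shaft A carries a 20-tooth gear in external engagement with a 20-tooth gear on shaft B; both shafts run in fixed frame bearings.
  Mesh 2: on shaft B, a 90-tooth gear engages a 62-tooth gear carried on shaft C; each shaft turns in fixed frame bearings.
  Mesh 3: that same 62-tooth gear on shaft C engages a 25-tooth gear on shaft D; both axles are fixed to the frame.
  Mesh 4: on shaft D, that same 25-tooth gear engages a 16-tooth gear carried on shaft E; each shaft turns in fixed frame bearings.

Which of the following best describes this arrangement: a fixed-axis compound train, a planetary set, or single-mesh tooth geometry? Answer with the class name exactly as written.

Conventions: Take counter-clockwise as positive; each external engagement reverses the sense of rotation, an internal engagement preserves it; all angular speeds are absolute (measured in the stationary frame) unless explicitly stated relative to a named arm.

4-mesh fixed-axis compound train (all bearings frame-fixed)
classification: fixed-axis compound train

fixed-axis compound train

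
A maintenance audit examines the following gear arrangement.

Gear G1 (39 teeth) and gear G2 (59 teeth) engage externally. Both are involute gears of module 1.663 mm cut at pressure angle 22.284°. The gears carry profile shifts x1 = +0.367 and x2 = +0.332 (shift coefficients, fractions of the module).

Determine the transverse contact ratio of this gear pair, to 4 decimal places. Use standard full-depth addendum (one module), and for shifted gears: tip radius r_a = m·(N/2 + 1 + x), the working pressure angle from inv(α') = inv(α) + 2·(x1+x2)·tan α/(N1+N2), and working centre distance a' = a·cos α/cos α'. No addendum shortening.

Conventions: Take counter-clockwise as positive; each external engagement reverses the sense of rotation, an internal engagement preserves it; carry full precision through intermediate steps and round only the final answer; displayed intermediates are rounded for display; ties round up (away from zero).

single-mesh involute tooth geometry (39T engaging 59T at module 1.663)
base radii: r_b1 = 30.006598, r_b2 = 45.394598
tip radii: r_a1 = 34.701821, r_a2 = 51.273616
inv(α') = inv(22.284°) + 2·(+0.367+0.332)·tan α/(39+59) = 0.02672051  ⇒  α' = 24.10665°
a' = a·cos α / cos α' = 81.4870·cos 22.284°/cos 24.10665° = 82.605488
action lengths: √(r_a1²−r_b1²) = 17.430446, √(r_a2²−r_b2²) = 23.839341
base pitch p_b = π·m·cos α = 4.834283
CR = (17.430446 + 23.839341 − 82.605488·sin 24.10665°)/4.834283 = 1.557769
contact ratio ≈ 1.5578

1.5578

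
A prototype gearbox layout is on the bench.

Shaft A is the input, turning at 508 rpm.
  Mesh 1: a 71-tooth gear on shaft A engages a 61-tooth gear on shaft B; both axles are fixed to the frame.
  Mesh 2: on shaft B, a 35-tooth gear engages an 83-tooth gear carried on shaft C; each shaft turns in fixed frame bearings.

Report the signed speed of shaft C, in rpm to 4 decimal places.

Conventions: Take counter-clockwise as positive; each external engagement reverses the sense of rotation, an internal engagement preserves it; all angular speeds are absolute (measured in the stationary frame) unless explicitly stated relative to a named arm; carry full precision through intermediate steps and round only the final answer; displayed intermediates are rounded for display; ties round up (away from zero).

+249.3344 rpm

topology: fixed-axis compound train — 2 meshes, A→C
mesh 1 [71T→61T]: ω = 508.0000×71/61 = 591.2787 rpm, sense flips to −
mesh 2 [35T→83T]: ω = 591.2787×35/83 = 249.3344 rpm, sense flips to +
signed output speed = +249.3344 rpm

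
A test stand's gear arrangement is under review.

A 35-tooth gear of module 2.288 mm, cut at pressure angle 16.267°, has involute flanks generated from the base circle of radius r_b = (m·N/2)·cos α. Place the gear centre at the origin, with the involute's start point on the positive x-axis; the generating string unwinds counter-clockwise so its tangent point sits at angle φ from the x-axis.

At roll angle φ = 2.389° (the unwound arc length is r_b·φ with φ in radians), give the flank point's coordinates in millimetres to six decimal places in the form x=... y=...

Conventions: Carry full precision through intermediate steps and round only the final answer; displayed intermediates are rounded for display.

x=38.470468 y=0.000929

topology: single-mesh involute geometry — m = 2.288, N = 35
pitch radius r_p = m·N/2 = 2.288·35/2 = 40.040000
base radius r_b = r_p·cos α = 40.040000·cos 16.267° = 38.437070
roll angle φ = 2.389° = 0.04169592 rad
x = r_b·(cos φ + φ·sin φ) = 38.470468
y = r_b·(sin φ − φ·cos φ) = 0.000929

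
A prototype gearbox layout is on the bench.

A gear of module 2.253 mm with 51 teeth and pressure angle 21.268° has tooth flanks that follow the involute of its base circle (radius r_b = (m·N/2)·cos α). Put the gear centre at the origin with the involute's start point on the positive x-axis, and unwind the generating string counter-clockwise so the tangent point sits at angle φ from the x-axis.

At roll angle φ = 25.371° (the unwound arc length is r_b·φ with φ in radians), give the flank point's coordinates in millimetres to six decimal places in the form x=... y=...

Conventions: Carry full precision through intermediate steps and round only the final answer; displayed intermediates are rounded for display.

x=58.533090 y=1.519329

topology: single-mesh involute geometry — m = 2.253, N = 51
pitch radius r_p = m·N/2 = 2.253·51/2 = 57.451500
base radius r_b = r_p·cos α = 57.451500·cos 21.268° = 53.538706
roll angle φ = 25.371° = 0.44280748 rad
x = r_b·(cos φ + φ·sin φ) = 58.533090
y = r_b·(sin φ − φ·cos φ) = 1.519329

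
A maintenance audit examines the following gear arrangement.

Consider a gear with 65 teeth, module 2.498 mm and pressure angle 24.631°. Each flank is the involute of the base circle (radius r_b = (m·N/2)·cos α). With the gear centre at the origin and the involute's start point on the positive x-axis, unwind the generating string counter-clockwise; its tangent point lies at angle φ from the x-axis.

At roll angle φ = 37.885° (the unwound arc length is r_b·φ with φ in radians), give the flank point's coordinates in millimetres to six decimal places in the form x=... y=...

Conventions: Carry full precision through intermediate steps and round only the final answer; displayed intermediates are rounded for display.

topology: single-mesh involute geometry — m = 2.498, N = 65
pitch radius r_p = m·N/2 = 2.498·65/2 = 81.185000
base radius r_b = r_p·cos α = 81.185000·cos 24.631° = 73.798037
roll angle φ = 37.885° = 0.66121799 rad
x = r_b·(cos φ + φ·sin φ) = 88.209664
y = r_b·(sin φ − φ·cos φ) = 6.805337

x=88.209664 y=6.805337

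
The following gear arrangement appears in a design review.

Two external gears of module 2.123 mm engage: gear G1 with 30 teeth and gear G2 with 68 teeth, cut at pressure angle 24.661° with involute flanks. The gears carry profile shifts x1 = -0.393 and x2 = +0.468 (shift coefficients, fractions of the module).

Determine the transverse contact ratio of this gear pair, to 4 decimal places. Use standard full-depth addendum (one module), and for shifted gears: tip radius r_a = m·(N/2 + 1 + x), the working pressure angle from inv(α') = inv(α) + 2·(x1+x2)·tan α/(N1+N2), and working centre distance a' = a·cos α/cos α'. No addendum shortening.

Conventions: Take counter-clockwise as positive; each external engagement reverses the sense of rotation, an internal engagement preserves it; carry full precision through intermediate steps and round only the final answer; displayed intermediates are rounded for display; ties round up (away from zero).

1.5374

recognized (one external pair, fixed centres): single-mesh tooth geometry, m = 2.123, N1 = 30, N2 = 68
base radii: r_b1 = 28.940494, r_b2 = 65.598453
tip radii: r_a1 = 33.133661, r_a2 = 75.298564
inv(α') = inv(24.661°) + 2·(-0.393+0.468)·tan α/(30+68) = 0.02941128  ⇒  α' = 24.85035°
a' = a·cos α / cos α' = 104.0270·cos 24.661°/cos 24.85035° = 104.185653
action lengths: √(r_a1²−r_b1²) = 16.133422, √(r_a2²−r_b2²) = 36.969132
base pitch p_b = π·m·cos α = 6.061283
CR = (16.133422 + 36.969132 − 104.185653·sin 24.85035°)/6.061283 = 1.537391
contact ratio ≈ 1.5374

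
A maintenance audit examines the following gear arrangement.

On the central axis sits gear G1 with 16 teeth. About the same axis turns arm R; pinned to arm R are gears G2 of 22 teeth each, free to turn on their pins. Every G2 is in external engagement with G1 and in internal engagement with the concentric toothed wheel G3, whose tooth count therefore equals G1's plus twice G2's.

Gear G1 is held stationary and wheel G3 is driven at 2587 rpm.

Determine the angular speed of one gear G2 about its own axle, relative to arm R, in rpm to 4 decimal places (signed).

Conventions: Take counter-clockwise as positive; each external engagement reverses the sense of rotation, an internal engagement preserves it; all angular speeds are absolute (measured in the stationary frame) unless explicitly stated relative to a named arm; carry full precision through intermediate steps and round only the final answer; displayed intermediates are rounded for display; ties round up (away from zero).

class = planetary set [G3 = 16+2·22 = 60; Willis about the carrier]
normalise by the input: solve with ω_ring = 1, then scale by 2587 rpm
ring teeth: 16 + 2·22 = 60
16(ω_sun−ω_arm) = −60(ω_ring−ω_arm),  ω_sun = 0, ω_ring = 1
16(0−ω_arm) = −60(1−ω_arm)  ⇒  76·ω_arm = 60  ⇒  ω_arm = 15/19
sun–planet mesh: 16·(0−15/19) = −22·(ω_p−ω_arm)  ⇒  ω_p−ω_arm = 120/209
scale: ω_p−ω_arm = 120/209 × 2587 rpm = +1485.3589 rpm

+1485.3589 rpm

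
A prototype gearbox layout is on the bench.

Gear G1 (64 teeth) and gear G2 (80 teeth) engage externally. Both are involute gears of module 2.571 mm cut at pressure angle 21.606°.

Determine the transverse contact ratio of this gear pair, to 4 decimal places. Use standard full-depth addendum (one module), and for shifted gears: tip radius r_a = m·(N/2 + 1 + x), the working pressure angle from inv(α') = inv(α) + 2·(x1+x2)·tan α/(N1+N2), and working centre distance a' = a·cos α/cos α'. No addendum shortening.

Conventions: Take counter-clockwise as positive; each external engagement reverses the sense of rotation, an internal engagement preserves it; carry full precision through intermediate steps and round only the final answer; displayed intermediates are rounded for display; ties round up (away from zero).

class = single-mesh tooth geometry [involute pair 64T × 80T, m = 2.571]
base radii: r_b1 = 76.491399, r_b2 = 95.614249
tip radii: r_a1 = 84.843000, r_a2 = 105.411000
no profile shift: α' = α, a' = a
action lengths: √(r_a1²−r_b1²) = 36.706955, √(r_a2²−r_b2²) = 44.377859
base pitch p_b = π·m·cos α = 7.509526
CR = (36.706955 + 44.377859 − 185.112000·sin 21.60600°)/7.509526 = 1.720817
contact ratio ≈ 1.7208

1.7208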